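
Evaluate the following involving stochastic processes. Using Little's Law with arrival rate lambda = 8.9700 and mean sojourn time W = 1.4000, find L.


Little's Law: L = lambda * W
= 8.9700 * 1.4000
= 12.5580

12.5580


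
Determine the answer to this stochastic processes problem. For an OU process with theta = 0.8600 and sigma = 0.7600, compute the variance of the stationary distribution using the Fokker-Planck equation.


Stationary variance = sigma^2 / (2*theta)
= 0.7600^2 / (2*0.8600)
= 0.5776 / 1.7200
= 0.3358

0.3358


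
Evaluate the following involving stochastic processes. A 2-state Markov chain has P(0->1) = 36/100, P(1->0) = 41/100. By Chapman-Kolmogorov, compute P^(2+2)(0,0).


P^4 = P^2 * P^2
Computing via matrix multiplication of the transition matrix.
Entry (0,0) of P^4 = 0.5338

0.5338


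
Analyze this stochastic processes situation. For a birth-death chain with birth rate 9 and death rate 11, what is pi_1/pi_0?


For birth-death process, pi_n/pi_0 = (lambda/mu)^n
= (9/11)^1
= 0.8182

0.8182


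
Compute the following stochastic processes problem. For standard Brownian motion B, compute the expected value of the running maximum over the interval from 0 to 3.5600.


E(max B(s)) = sqrt(2t/pi)
= sqrt(2*3.5600/pi)
= sqrt(2.2664)
= 1.5054

1.5054


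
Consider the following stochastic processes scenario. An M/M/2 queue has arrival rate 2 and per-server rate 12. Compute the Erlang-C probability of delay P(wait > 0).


a = lambda/mu = 0.1667
rho = a/c = 0.0833
Erlang-C formula applied:
C(c,a) = 0.0128

0.0128


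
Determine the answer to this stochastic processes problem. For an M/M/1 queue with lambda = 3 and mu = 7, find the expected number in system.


rho = 3/7 = 0.4286
L = rho/(1-rho)
= 0.4286/0.5714
= 0.7500

0.7500


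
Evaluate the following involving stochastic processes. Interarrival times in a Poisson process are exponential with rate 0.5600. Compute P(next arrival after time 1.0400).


P(X > t) = exp(-lambda * t)
= exp(-0.5600 * 1.0400)
= exp(-0.5824) = 0.5586

0.5586


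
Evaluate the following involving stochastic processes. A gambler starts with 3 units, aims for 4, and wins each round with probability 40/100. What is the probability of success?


Gambler's ruin formula:
r = q/p = 0.6000/0.4000 = 1.5000
P(win) = (1 - r^i)/(1 - r^N)
= (1 - 1.5000^3)/(1 - 1.5000^4)
= 0.5846

0.5846


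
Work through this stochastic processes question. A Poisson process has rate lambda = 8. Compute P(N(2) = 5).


P(N(t)=k) = (lambda*t)^k * exp(-lambda*t) / k!
lambda*t = 16
= 16^5 * exp(-16) / 5!
= 1048576 * 1.1254e-07 / 120
= 9.8335e-04

9.8335e-04


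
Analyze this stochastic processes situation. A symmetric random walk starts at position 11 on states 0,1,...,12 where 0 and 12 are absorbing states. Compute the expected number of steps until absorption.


For symmetric RW on 0,...,N with absorbing barriers, E(i) = i*(N-i)
E(11) = 11 * 1 = 11

11


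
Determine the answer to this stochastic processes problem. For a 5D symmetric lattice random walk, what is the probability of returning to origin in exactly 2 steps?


P(return in 2 steps) = P(reverse first step) = 1/(2d)
= 1/10
= 0.1000

0.1000


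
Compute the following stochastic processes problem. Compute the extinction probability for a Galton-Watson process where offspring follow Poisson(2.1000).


Since mu = 2.1000 > 1, extinction prob q < 1.
Solve s = exp(mu*(s-1)) iteratively.
q = 0.1779

0.1779


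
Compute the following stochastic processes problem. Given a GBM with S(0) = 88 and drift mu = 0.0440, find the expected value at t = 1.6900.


E[S(t)] = S(0) * exp(mu * t)
= 88 * exp(0.0440 * 1.6900)
= 88 * 1.0772
= 94.7931

94.7931


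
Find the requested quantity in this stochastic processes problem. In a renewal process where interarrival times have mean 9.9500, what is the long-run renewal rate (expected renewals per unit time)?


Long-run renewal rate = 1/E(X)
= 1/9.9500
= 0.1005

0.1005


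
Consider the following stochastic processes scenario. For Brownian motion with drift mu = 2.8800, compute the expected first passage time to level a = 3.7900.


Expected first passage time = a/mu
= 3.7900/2.8800
= 1.3160

1.3160


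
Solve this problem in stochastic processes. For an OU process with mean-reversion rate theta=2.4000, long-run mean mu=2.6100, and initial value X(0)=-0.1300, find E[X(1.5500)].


E[X(t)] = mu + (X(0) - mu)*exp(-theta*t)
= 2.6100 + (-0.1300 - 2.6100)*exp(-2.4000*1.5500)
= 2.6100 + -2.7400 * 0.0242
= 2.5436

2.5436


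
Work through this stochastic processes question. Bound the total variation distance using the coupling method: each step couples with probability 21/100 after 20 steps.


TV distance bound <= (1-delta)^n
= (1 - 0.2100)^20
= 0.7900^20
= 0.0090

0.0090


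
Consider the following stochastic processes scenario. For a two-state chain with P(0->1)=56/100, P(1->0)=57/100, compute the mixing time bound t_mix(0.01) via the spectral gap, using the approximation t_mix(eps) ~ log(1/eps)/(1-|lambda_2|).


lambda_2 = |1 - p01 - p10| = |1 - 0.5600 - 0.5700| = 0.1300
t_mix ~ log(1/eps)/(1 - |lambda_2|)
= log(100)/(1 - 0.1300) = 4.6052/0.8700
= 5.2933

5.2933


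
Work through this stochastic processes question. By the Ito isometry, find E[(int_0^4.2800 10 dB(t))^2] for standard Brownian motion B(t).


By Ito isometry: E[(int f dB)^2] = int f^2 dt
= 10^2 * 4.2800
= 100 * 4.2800 = 428.0000

428.0000


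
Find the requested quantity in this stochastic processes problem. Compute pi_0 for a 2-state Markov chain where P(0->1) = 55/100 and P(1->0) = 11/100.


Stationary distribution: pi_0 = p10/(p01+p10), pi_1 = p01/(p01+p10)
p01 = 0.5500, p10 = 0.1100
pi_0 = 0.1667

0.1667


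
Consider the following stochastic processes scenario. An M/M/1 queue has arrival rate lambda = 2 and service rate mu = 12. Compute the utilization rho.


rho = lambda/mu
= 2/12
= 0.1667

0.1667


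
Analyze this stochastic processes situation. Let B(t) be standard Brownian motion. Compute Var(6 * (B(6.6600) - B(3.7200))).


Var(alpha*(B(t)-B(s))) = alpha^2 * (t-s)
= 6^2 * (6.6600 - 3.7200)
= 36 * 2.9400
= 105.8400

105.8400


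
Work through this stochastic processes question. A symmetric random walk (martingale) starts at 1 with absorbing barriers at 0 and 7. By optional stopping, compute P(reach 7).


By optional stopping theorem: E(M at tau) = M(0) = 1
P(hit 7)*7 + P(hit 0)*0 = 1
P(hit 7) = (1 - 0)/(7 - 0) = 1/7 = 0.1429

0.1429


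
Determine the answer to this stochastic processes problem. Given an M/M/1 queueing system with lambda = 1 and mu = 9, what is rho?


rho = lambda/mu
= 1/9
= 0.1111

0.1111


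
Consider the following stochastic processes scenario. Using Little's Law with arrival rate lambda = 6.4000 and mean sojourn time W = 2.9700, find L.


Little's Law: L = lambda * W
= 6.4000 * 2.9700
= 19.0080

19.0080


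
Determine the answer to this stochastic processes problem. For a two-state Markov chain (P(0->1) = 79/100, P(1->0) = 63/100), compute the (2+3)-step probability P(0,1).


P^5 = P^2 * P^3
Computing via matrix multiplication of the transition matrix.
Entry (0,1) of P^5 = 0.5636

0.5636


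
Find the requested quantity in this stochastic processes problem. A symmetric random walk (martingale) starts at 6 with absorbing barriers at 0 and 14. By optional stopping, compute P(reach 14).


By optional stopping theorem: E(M at tau) = M(0) = 6
P(hit 14)*14 + P(hit 0)*0 = 6
P(hit 14) = (6 - 0)/(14 - 0) = 3/7 = 0.4286

0.4286


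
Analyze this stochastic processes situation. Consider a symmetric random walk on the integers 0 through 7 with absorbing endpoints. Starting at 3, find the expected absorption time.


For symmetric RW on 0,...,N with absorbing barriers, E(i) = i*(N-i)
E(3) = 3 * 4 = 12

12


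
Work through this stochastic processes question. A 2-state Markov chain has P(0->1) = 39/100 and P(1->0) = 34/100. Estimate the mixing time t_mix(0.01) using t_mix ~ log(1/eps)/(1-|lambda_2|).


lambda_2 = |1 - p01 - p10| = |1 - 0.3900 - 0.3400| = 0.2700
t_mix ~ log(1/eps)/(1 - |lambda_2|)
= log(100)/(1 - 0.2700) = 4.6052/0.7300
= 6.3085

6.3085


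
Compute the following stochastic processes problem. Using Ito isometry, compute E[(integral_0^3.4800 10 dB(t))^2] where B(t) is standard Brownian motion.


By Ito isometry: E[(int f dB)^2] = int f^2 dt
= 10^2 * 3.4800
= 100 * 3.4800 = 348.0000

348.0000


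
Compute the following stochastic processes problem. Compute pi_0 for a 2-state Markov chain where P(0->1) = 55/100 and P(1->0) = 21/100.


Stationary distribution: pi_0 = p10/(p01+p10), pi_1 = p01/(p01+p10)
p01 = 0.5500, p10 = 0.2100
pi_0 = 0.2763

0.2763


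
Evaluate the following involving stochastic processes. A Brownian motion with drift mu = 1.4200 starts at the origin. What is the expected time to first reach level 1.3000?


Expected first passage time = a/mu
= 1.3000/1.4200
= 0.9155

0.9155


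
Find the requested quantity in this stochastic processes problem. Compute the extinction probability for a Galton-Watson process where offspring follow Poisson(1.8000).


Since mu = 1.8000 > 1, extinction prob q < 1.
Solve s = exp(mu*(s-1)) iteratively.
q = 0.2676

0.2676


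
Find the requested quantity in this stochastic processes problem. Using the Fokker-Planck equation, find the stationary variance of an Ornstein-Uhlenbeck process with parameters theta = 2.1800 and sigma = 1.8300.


Stationary variance = sigma^2 / (2*theta)
= 1.8300^2 / (2*2.1800)
= 3.3489 / 4.3600
= 0.7681

0.7681


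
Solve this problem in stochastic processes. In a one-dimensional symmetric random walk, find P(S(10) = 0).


P(S(10) = 0) = C(10,5) / 4^5
= 252 / 1024
= 0.2461

0.2461


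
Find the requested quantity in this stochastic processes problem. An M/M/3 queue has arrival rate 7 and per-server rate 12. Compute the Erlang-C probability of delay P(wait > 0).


a = lambda/mu = 0.5833
rho = a/c = 0.1944
Erlang-C formula applied:
C(c,a) = 0.0229

0.0229


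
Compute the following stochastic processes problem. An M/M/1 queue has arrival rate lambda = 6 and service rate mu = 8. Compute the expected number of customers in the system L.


rho = 6/8 = 0.7500
L = rho/(1-rho)
= 0.7500/0.2500
= 3.0000

3.0000


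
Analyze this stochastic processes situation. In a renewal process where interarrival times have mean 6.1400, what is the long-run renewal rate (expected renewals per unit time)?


Long-run renewal rate = 1/E(X)
= 1/6.1400
= 0.1629

0.1629


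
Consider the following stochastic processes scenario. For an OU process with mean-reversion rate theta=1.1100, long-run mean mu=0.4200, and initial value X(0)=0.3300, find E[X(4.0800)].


E[X(t)] = mu + (X(0) - mu)*exp(-theta*t)
= 0.4200 + (0.3300 - 0.4200)*exp(-1.1100*4.0800)
= 0.4200 + -0.0900 * 0.0108
= 0.4190

0.4190


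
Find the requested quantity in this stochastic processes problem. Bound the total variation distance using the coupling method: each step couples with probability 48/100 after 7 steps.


TV distance bound <= (1-delta)^n
= (1 - 0.4800)^7
= 0.5200^7
= 0.0103

0.0103


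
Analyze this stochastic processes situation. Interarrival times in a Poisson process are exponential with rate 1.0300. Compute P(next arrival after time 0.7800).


P(X > t) = exp(-lambda * t)
= exp(-1.0300 * 0.7800)
= exp(-0.8034) = 0.4478

0.4478


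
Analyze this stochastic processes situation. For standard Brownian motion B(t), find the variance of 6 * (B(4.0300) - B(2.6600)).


Var(alpha*(B(t)-B(s))) = alpha^2 * (t-s)
= 6^2 * (4.0300 - 2.6600)
= 36 * 1.3700
= 49.3200

49.3200


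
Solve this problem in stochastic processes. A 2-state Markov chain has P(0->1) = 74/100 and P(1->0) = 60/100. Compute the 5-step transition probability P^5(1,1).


Computing P^5 by matrix multiplication.
P = [[0.2600, 0.7400], [0.6000, 0.4000]]
After raising P to the power 5:
P^5(1,1) = 0.5502

0.5502


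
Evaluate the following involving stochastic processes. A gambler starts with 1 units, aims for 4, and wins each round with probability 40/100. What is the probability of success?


Gambler's ruin formula:
r = q/p = 0.6000/0.4000 = 1.5000
P(win) = (1 - r^i)/(1 - r^N)
= (1 - 1.5000^1)/(1 - 1.5000^4)
= 0.1231

0.1231


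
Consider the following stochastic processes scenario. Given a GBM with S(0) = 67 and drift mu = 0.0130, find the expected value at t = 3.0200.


E[S(t)] = S(0) * exp(mu * t)
= 67 * exp(0.0130 * 3.0200)
= 67 * 1.0400
= 69.6827

69.6827


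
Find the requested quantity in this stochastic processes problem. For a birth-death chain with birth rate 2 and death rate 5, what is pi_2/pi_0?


For birth-death process, pi_n/pi_0 = (lambda/mu)^n
= (2/5)^2
= 0.1600

0.1600


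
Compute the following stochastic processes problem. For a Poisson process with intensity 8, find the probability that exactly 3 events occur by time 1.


P(N(t)=k) = (lambda*t)^k * exp(-lambda*t) / k!
lambda*t = 8
= 8^3 * exp(-8) / 3!
= 512 * 3.3546e-04 / 6
= 0.0286

0.0286


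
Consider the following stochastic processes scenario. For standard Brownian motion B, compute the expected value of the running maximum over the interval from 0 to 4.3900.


E(max B(s)) = sqrt(2t/pi)
= sqrt(2*4.3900/pi)
= sqrt(2.7948)
= 1.6718

1.6718


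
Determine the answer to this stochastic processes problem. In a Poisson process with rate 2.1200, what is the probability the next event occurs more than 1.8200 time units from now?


P(X > t) = exp(-lambda * t)
= exp(-2.1200 * 1.8200)
= exp(-3.8584) = 0.0211

0.0211


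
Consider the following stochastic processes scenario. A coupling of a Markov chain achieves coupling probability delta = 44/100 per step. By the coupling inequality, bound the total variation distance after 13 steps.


TV distance bound <= (1-delta)^n
= (1 - 0.4400)^13
= 0.5600^13
= 5.3265e-04

5.3265e-04


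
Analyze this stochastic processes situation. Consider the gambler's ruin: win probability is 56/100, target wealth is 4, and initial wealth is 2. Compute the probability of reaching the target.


Gambler's ruin formula:
r = q/p = 0.4400/0.5600 = 0.7857
P(win) = (1 - r^i)/(1 - r^N)
= (1 - 0.7857^2)/(1 - 0.7857^4)
= 0.6183

0.6183


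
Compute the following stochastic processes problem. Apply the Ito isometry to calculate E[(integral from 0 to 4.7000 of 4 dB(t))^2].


By Ito isometry: E[(int f dB)^2] = int f^2 dt
= 4^2 * 4.7000
= 16 * 4.7000 = 75.2000

75.2000


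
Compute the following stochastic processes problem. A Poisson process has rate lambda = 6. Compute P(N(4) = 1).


P(N(t)=k) = (lambda*t)^k * exp(-lambda*t) / k!
lambda*t = 24
= 24^1 * exp(-24) / 1!
= 24 * 3.7751e-11 / 1
= 9.0603e-10

9.0603e-10


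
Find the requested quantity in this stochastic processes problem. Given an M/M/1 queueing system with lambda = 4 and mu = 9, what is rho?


rho = lambda/mu
= 4/9
= 0.4444

0.4444


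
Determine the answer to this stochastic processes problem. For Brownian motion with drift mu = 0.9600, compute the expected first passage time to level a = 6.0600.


Expected first passage time = a/mu
= 6.0600/0.9600
= 6.3125

6.3125


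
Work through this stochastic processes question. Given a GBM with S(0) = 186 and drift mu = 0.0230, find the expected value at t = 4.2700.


E[S(t)] = S(0) * exp(mu * t)
= 186 * exp(0.0230 * 4.2700)
= 186 * 1.1032
= 205.1942

205.1942


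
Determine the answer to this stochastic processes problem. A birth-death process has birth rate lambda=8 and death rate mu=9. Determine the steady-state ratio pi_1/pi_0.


For birth-death process, pi_n/pi_0 = (lambda/mu)^n
= (8/9)^1
= 0.8889

0.8889


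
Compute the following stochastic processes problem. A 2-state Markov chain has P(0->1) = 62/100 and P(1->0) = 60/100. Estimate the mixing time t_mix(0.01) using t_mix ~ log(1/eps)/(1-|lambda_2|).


lambda_2 = |1 - p01 - p10| = |1 - 0.6200 - 0.6000| = 0.2200
t_mix ~ log(1/eps)/(1 - |lambda_2|)
= log(100)/(1 - 0.2200) = 4.6052/0.7800
= 5.9041

5.9041


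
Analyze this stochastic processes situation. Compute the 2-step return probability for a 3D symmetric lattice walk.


P(return in 2 steps) = P(reverse first step) = 1/(2d)
= 1/6
= 0.1667

0.1667


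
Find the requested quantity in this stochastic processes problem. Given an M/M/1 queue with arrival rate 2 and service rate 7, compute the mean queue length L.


rho = 2/7 = 0.2857
L = rho/(1-rho)
= 0.2857/0.7143
= 0.4000

0.4000


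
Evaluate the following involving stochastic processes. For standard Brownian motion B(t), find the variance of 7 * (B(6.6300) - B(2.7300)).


Var(alpha*(B(t)-B(s))) = alpha^2 * (t-s)
= 7^2 * (6.6300 - 2.7300)
= 49 * 3.9000
= 191.1000

191.1000


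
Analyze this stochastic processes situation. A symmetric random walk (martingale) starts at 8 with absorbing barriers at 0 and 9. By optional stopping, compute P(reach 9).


By optional stopping theorem: E(M at tau) = M(0) = 8
P(hit 9)*9 + P(hit 0)*0 = 8
P(hit 9) = (8 - 0)/(9 - 0) = 8/9 = 0.8889

0.8889


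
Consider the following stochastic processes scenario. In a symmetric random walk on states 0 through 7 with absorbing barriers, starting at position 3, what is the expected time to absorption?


For symmetric RW on 0,...,N with absorbing barriers, E(i) = i*(N-i)
E(3) = 3 * 4 = 12

12


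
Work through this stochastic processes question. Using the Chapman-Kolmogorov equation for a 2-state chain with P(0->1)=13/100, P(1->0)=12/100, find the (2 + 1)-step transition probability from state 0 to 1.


P^3 = P^2 * P^1
Computing via matrix multiplication of the transition matrix.
Entry (0,1) of P^3 = 0.3006

0.3006


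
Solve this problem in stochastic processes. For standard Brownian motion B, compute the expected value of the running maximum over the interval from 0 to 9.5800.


E(max B(s)) = sqrt(2t/pi)
= sqrt(2*9.5800/pi)
= sqrt(6.0988)
= 2.4696

2.4696


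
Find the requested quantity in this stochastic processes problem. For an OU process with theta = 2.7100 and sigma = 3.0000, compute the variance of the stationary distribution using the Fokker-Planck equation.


Stationary variance = sigma^2 / (2*theta)
= 3.0000^2 / (2*2.7100)
= 9.0000 / 5.4200
= 1.6605

1.6605


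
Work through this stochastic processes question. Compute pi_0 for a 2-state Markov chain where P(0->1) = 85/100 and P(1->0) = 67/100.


Stationary distribution: pi_0 = p10/(p01+p10), pi_1 = p01/(p01+p10)
p01 = 0.8500, p10 = 0.6700
pi_0 = 0.4408

0.4408


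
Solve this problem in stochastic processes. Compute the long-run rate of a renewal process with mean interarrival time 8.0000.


Long-run renewal rate = 1/E(X)
= 1/8.0000
= 0.1250

0.1250


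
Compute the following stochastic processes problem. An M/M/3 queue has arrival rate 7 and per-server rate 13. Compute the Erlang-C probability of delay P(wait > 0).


a = lambda/mu = 0.5385
rho = a/c = 0.1795
Erlang-C formula applied:
C(c,a) = 0.0185

0.0185


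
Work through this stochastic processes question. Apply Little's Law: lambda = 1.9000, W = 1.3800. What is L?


Little's Law: L = lambda * W
= 1.9000 * 1.3800
= 2.6220

2.6220


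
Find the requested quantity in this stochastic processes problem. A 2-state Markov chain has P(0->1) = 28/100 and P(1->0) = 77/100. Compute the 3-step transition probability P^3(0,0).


Computing P^3 by matrix multiplication.
P = [[0.7200, 0.2800], [0.7700, 0.2300]]
After raising P to the power 3:
P^3(0,0) = 0.7333

0.7333


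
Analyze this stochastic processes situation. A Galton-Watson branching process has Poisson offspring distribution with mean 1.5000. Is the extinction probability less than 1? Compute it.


Since mu = 1.5000 > 1, extinction prob q < 1.
Solve s = exp(mu*(s-1)) iteratively.
q = 0.4172

0.4172


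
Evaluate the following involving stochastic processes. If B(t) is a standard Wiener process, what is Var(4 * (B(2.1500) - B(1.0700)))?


Var(alpha*(B(t)-B(s))) = alpha^2 * (t-s)
= 4^2 * (2.1500 - 1.0700)
= 16 * 1.0800
= 17.2800

17.2800


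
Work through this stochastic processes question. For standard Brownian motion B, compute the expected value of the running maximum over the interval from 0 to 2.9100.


E(max B(s)) = sqrt(2t/pi)
= sqrt(2*2.9100/pi)
= sqrt(1.8526)
= 1.3611

1.3611


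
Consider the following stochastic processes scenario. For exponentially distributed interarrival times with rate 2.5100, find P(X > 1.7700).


P(X > t) = exp(-lambda * t)
= exp(-2.5100 * 1.7700)
= exp(-4.4427) = 0.0118

0.0118


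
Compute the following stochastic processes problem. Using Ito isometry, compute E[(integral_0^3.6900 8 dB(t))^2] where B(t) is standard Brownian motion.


By Ito isometry: E[(int f dB)^2] = int f^2 dt
= 8^2 * 3.6900
= 64 * 3.6900 = 236.1600

236.1600


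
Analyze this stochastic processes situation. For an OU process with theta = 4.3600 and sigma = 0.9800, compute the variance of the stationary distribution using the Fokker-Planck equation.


Stationary variance = sigma^2 / (2*theta)
= 0.9800^2 / (2*4.3600)
= 0.9604 / 8.7200
= 0.1101

0.1101


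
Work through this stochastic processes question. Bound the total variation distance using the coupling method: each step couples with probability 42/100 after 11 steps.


TV distance bound <= (1-delta)^n
= (1 - 0.4200)^11
= 0.5800^11
= 0.0025

0.0025


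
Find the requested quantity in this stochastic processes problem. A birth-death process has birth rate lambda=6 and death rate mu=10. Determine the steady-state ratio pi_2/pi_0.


For birth-death process, pi_n/pi_0 = (lambda/mu)^n
= (6/10)^2
= 0.3600

0.3600


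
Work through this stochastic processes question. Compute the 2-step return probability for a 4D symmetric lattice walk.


P(return in 2 steps) = P(reverse first step) = 1/(2d)
= 1/8
= 0.1250

0.1250


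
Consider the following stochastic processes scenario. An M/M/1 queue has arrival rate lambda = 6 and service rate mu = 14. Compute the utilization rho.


rho = lambda/mu
= 6/14
= 0.4286

0.4286


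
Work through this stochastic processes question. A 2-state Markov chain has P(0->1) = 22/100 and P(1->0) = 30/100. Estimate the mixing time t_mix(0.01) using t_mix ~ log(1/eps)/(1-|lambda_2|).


lambda_2 = |1 - p01 - p10| = |1 - 0.2200 - 0.3000| = 0.4800
t_mix ~ log(1/eps)/(1 - |lambda_2|)
= log(100)/(1 - 0.4800) = 4.6052/0.5200
= 8.8561

8.8561


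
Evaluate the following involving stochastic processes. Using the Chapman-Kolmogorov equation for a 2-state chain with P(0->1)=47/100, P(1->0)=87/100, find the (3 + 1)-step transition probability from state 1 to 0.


P^4 = P^3 * P^1
Computing via matrix multiplication of the transition matrix.
Entry (1,0) of P^4 = 0.6406

0.6406


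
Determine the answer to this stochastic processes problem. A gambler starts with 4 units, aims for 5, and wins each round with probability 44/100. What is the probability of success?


Gambler's ruin formula:
r = q/p = 0.5600/0.4400 = 1.2727
P(win) = (1 - r^i)/(1 - r^N)
= (1 - 1.2727^4)/(1 - 1.2727^5)
= 0.6941

0.6941


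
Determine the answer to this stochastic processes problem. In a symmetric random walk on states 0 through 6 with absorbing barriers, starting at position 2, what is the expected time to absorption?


For symmetric RW on 0,...,N with absorbing barriers, E(i) = i*(N-i)
E(2) = 2 * 4 = 8

8


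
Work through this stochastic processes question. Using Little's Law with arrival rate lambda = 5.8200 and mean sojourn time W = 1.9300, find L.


Little's Law: L = lambda * W
= 5.8200 * 1.9300
= 11.2326

11.2326


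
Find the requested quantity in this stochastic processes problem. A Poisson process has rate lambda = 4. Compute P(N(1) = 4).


P(N(t)=k) = (lambda*t)^k * exp(-lambda*t) / k!
lambda*t = 4
= 4^4 * exp(-4) / 4!
= 256 * 0.0183 / 24
= 0.1954

0.1954


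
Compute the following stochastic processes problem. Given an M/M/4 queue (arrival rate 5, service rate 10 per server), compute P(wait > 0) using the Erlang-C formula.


a = lambda/mu = 0.5000
rho = a/c = 0.1250
Erlang-C formula applied:
C(c,a) = 0.0018

0.0018


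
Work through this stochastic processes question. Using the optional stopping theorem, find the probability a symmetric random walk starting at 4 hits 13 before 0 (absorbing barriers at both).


By optional stopping theorem: E(M at tau) = M(0) = 4
P(hit 13)*13 + P(hit 0)*0 = 4
P(hit 13) = (4 - 0)/(13 - 0) = 4/13 = 0.3077

0.3077


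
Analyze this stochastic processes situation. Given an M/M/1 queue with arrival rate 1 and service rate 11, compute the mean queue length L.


rho = 1/11 = 0.0909
L = rho/(1-rho)
= 0.0909/0.9091
= 0.1000

0.1000


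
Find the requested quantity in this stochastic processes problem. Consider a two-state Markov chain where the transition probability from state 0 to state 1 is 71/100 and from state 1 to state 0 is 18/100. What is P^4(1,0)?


Computing P^4 by matrix multiplication.
P = [[0.2900, 0.7100], [0.1800, 0.8200]]
After raising P to the power 4:
P^4(1,0) = 0.2022

0.2022


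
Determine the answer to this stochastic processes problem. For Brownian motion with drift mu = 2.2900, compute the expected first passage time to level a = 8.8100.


Expected first passage time = a/mu
= 8.8100/2.2900
= 3.8472

3.8472


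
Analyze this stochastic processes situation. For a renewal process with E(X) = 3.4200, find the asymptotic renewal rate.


Long-run renewal rate = 1/E(X)
= 1/3.4200
= 0.2924

0.2924


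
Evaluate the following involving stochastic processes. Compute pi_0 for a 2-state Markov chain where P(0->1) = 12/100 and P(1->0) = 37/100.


Stationary distribution: pi_0 = p10/(p01+p10), pi_1 = p01/(p01+p10)
p01 = 0.1200, p10 = 0.3700
pi_0 = 0.7551

0.7551


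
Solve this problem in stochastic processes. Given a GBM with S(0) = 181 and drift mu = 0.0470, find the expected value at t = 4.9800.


E[S(t)] = S(0) * exp(mu * t)
= 181 * exp(0.0470 * 4.9800)
= 181 * 1.2637
= 228.7334

228.7334


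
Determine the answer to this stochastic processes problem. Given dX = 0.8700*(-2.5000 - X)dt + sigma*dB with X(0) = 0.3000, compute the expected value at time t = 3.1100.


E[X(t)] = mu + (X(0) - mu)*exp(-theta*t)
= -2.5000 + (0.3000 - -2.5000)*exp(-0.8700*3.1100)
= -2.5000 + 2.8000 * 0.0668
= -2.3129

-2.3129


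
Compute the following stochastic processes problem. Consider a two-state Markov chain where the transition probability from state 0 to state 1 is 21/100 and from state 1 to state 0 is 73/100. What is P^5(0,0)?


Computing P^5 by matrix multiplication.
P = [[0.7900, 0.2100], [0.7300, 0.2700]]
After raising P to the power 5:
P^5(0,0) = 0.7766

0.7766


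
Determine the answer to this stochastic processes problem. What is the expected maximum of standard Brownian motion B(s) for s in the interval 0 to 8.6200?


E(max B(s)) = sqrt(2t/pi)
= sqrt(2*8.6200/pi)
= sqrt(5.4877)
= 2.3426

2.3426


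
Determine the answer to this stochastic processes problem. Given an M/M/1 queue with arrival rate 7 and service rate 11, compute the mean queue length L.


rho = 7/11 = 0.6364
L = rho/(1-rho)
= 0.6364/0.3636
= 1.7500

1.7500


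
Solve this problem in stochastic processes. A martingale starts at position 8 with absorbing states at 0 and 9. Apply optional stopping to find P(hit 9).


By optional stopping theorem: E(M at tau) = M(0) = 8
P(hit 9)*9 + P(hit 0)*0 = 8
P(hit 9) = (8 - 0)/(9 - 0) = 8/9 = 0.8889

0.8889


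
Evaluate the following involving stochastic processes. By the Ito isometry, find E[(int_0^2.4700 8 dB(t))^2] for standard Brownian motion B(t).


By Ito isometry: E[(int f dB)^2] = int f^2 dt
= 8^2 * 2.4700
= 64 * 2.4700 = 158.0800

158.0800


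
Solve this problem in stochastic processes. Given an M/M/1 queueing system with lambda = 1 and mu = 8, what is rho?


rho = lambda/mu
= 1/8
= 0.1250

0.1250


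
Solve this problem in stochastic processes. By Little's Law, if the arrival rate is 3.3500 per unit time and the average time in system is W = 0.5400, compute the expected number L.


Little's Law: L = lambda * W
= 3.3500 * 0.5400
= 1.8090

1.8090


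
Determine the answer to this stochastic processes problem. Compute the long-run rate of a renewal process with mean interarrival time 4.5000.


Long-run renewal rate = 1/E(X)
= 1/4.5000
= 0.2222

0.2222


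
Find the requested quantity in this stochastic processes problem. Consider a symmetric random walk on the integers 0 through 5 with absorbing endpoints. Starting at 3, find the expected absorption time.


For symmetric RW on 0,...,N with absorbing barriers, E(i) = i*(N-i)
E(3) = 3 * 2 = 6

6


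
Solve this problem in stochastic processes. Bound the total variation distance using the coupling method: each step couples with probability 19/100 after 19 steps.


TV distance bound <= (1-delta)^n
= (1 - 0.1900)^19
= 0.8100^19
= 0.0182

0.0182


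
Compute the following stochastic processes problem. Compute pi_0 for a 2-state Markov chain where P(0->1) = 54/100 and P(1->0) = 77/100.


Stationary distribution: pi_0 = p10/(p01+p10), pi_1 = p01/(p01+p10)
p01 = 0.5400, p10 = 0.7700
pi_0 = 0.5878

0.5878


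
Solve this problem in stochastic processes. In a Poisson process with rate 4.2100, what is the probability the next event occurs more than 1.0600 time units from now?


P(X > t) = exp(-lambda * t)
= exp(-4.2100 * 1.0600)
= exp(-4.4626) = 0.0115

0.0115


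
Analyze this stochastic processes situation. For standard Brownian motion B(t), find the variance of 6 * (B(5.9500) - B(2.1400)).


Var(alpha*(B(t)-B(s))) = alpha^2 * (t-s)
= 6^2 * (5.9500 - 2.1400)
= 36 * 3.8100
= 137.1600

137.1600


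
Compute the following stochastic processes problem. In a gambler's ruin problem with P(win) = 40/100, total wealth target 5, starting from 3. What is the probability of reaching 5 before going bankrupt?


Gambler's ruin formula:
r = q/p = 0.6000/0.4000 = 1.5000
P(win) = (1 - r^i)/(1 - r^N)
= (1 - 1.5000^3)/(1 - 1.5000^5)
= 0.3602

0.3602


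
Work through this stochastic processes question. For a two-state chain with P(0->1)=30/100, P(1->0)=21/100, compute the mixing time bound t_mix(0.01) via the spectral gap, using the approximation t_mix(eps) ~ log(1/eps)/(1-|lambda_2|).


lambda_2 = |1 - p01 - p10| = |1 - 0.3000 - 0.2100| = 0.4900
t_mix ~ log(1/eps)/(1 - |lambda_2|)
= log(100)/(1 - 0.4900) = 4.6052/0.5100
= 9.0297

9.0297


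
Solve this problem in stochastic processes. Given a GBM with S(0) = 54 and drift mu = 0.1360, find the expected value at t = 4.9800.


E[S(t)] = S(0) * exp(mu * t)
= 54 * exp(0.1360 * 4.9800)
= 54 * 1.9685
= 106.2999

106.2999


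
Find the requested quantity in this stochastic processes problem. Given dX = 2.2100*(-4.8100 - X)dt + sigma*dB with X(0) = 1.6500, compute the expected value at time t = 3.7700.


E[X(t)] = mu + (X(0) - mu)*exp(-theta*t)
= -4.8100 + (1.6500 - -4.8100)*exp(-2.2100*3.7700)
= -4.8100 + 6.4600 * 2.4076e-04
= -4.8084

-4.8084


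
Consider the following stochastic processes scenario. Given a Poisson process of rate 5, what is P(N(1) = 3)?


P(N(t)=k) = (lambda*t)^k * exp(-lambda*t) / k!
lambda*t = 5
= 5^3 * exp(-5) / 3!
= 125 * 0.0067 / 6
= 0.1404

0.1404


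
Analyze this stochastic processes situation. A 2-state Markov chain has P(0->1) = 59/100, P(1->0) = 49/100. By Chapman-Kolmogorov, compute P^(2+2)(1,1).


P^4 = P^2 * P^2
Computing via matrix multiplication of the transition matrix.
Entry (1,1) of P^4 = 0.5463

0.5463


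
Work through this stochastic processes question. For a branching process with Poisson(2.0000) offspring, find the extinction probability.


Since mu = 2.0000 > 1, extinction prob q < 1.
Solve s = exp(mu*(s-1)) iteratively.
q = 0.2032

0.2032


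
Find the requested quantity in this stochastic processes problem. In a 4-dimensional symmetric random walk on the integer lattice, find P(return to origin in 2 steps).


P(return in 2 steps) = P(reverse first step) = 1/(2d)
= 1/8
= 0.1250

0.1250


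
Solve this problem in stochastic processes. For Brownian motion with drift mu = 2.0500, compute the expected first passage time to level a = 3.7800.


Expected first passage time = a/mu
= 3.7800/2.0500
= 1.8439

1.8439


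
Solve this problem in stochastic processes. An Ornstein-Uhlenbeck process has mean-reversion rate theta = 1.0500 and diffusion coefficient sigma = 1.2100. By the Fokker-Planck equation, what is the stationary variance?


Stationary variance = sigma^2 / (2*theta)
= 1.2100^2 / (2*1.0500)
= 1.4641 / 2.1000
= 0.6972

0.6972


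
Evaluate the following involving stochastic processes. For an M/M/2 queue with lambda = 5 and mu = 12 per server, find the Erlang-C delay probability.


a = lambda/mu = 0.4167
rho = a/c = 0.2083
Erlang-C formula applied:
C(c,a) = 0.0718

0.0718


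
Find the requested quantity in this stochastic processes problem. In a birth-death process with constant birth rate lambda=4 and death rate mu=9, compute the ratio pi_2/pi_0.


For birth-death process, pi_n/pi_0 = (lambda/mu)^n
= (4/9)^2
= 0.1975

0.1975


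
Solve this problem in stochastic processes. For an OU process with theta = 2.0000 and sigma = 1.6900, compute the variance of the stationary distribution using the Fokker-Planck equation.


Stationary variance = sigma^2 / (2*theta)
= 1.6900^2 / (2*2.0000)
= 2.8561 / 4.0000
= 0.7140

0.7140


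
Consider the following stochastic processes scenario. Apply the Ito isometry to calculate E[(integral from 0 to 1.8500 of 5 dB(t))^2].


By Ito isometry: E[(int f dB)^2] = int f^2 dt
= 5^2 * 1.8500
= 25 * 1.8500 = 46.2500

46.2500


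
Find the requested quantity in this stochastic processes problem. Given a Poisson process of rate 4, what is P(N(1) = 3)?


P(N(t)=k) = (lambda*t)^k * exp(-lambda*t) / k!
lambda*t = 4
= 4^3 * exp(-4) / 3!
= 64 * 0.0183 / 6
= 0.1954

0.1954


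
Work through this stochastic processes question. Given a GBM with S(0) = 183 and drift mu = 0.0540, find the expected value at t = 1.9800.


E[S(t)] = S(0) * exp(mu * t)
= 183 * exp(0.0540 * 1.9800)
= 183 * 1.1128
= 203.6507

203.6507


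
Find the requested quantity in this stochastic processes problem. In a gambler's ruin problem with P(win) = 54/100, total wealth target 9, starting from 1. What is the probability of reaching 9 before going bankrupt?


Gambler's ruin formula:
r = q/p = 0.4600/0.5400 = 0.8519
P(win) = (1 - r^i)/(1 - r^N)
= (1 - 0.8519^1)/(1 - 0.8519^9)
= 0.1940

0.1940


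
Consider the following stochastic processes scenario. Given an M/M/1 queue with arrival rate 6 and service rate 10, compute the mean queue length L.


rho = 6/10 = 0.6000
L = rho/(1-rho)
= 0.6000/0.4000
= 1.5000

1.5000


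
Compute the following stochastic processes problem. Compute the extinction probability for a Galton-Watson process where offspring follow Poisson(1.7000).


Since mu = 1.7000 > 1, extinction prob q < 1.
Solve s = exp(mu*(s-1)) iteratively.
q = 0.3088

0.3088


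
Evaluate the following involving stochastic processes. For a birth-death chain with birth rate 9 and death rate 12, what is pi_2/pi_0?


For birth-death process, pi_n/pi_0 = (lambda/mu)^n
= (9/12)^2
= 0.5625

0.5625


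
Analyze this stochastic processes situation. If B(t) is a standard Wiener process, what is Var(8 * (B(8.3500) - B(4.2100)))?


Var(alpha*(B(t)-B(s))) = alpha^2 * (t-s)
= 8^2 * (8.3500 - 4.2100)
= 64 * 4.1400
= 264.9600

264.9600


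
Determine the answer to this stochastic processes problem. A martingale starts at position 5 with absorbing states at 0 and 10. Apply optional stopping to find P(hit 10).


By optional stopping theorem: E(M at tau) = M(0) = 5
P(hit 10)*10 + P(hit 0)*0 = 5
P(hit 10) = (5 - 0)/(10 - 0) = 1/2 = 0.5000

0.5000


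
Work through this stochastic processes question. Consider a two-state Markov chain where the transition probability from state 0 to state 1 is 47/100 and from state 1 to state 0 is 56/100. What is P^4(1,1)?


Computing P^4 by matrix multiplication.
P = [[0.5300, 0.4700], [0.5600, 0.4400]]
After raising P to the power 4:
P^4(1,1) = 0.4563

0.4563


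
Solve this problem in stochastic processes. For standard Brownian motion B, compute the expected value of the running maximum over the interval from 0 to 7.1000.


E(max B(s)) = sqrt(2t/pi)
= sqrt(2*7.1000/pi)
= sqrt(4.5200)
= 2.1260

2.1260


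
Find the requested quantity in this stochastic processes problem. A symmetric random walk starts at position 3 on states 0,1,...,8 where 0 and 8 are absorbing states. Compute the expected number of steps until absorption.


For symmetric RW on 0,...,N with absorbing barriers, E(i) = i*(N-i)
E(3) = 3 * 5 = 15

15


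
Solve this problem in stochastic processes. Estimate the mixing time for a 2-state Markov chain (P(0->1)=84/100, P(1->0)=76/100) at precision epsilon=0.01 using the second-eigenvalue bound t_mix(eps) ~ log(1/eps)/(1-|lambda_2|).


lambda_2 = |1 - p01 - p10| = |1 - 0.8400 - 0.7600| = 0.6000
t_mix ~ log(1/eps)/(1 - |lambda_2|)
= log(100)/(1 - 0.6000) = 4.6052/0.4000
= 11.5129

11.5129


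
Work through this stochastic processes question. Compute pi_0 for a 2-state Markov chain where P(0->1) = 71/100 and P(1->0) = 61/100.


Stationary distribution: pi_0 = p10/(p01+p10), pi_1 = p01/(p01+p10)
p01 = 0.7100, p10 = 0.6100
pi_0 = 0.4621

0.4621


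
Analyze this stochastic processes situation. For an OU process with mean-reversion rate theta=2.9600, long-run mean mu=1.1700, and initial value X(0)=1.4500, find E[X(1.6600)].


E[X(t)] = mu + (X(0) - mu)*exp(-theta*t)
= 1.1700 + (1.4500 - 1.1700)*exp(-2.9600*1.6600)
= 1.1700 + 0.2800 * 0.0073
= 1.1721

1.1721


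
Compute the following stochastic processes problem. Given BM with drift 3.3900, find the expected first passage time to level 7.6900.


Expected first passage time = a/mu
= 7.6900/3.3900
= 2.2684

2.2684


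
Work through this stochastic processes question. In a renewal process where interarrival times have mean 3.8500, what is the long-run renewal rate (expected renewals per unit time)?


Long-run renewal rate = 1/E(X)
= 1/3.8500
= 0.2597

0.2597


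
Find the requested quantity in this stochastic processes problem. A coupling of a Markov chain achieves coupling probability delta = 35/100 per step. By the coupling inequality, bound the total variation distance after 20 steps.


TV distance bound <= (1-delta)^n
= (1 - 0.3500)^20
= 0.6500^20
= 1.8125e-04

1.8125e-04


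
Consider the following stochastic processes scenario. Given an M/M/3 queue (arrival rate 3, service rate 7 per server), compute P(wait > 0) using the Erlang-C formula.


a = lambda/mu = 0.4286
rho = a/c = 0.1429
Erlang-C formula applied:
C(c,a) = 0.0100

0.0100


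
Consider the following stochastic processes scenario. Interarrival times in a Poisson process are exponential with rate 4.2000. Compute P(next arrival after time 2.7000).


P(X > t) = exp(-lambda * t)
= exp(-4.2000 * 2.7000)
= exp(-11.3400) = 1.1888e-05

1.1888e-05


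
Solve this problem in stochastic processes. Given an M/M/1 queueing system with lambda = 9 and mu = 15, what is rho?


rho = lambda/mu
= 9/15
= 0.6000

0.6000


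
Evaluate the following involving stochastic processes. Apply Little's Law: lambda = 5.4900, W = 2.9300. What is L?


Little's Law: L = lambda * W
= 5.4900 * 2.9300
= 16.0857

16.0857


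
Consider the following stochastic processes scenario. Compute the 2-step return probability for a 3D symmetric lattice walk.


P(return in 2 steps) = P(reverse first step) = 1/(2d)
= 1/6
= 0.1667

0.1667


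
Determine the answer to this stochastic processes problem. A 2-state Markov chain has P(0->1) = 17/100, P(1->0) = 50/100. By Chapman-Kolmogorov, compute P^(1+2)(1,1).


P^3 = P^1 * P^2
Computing via matrix multiplication of the transition matrix.
Entry (1,1) of P^3 = 0.2806

0.2806
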